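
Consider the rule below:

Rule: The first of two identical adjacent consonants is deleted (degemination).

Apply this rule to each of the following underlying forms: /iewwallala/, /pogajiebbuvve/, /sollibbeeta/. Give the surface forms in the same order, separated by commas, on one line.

/iewwallala/: /ww/ is a geminate; the first /w/ deletes. /ll/ is a geminate; the first /l/ deletes. → [iewalala].
/pogajiebbuvve/: /bb/ is a geminate; the first /b/ deletes. /vv/ is a geminate; the first /v/ deletes. → [pogajiebuve].
/sollibbeeta/: /ll/ is a geminate; the first /l/ deletes. /bb/ is a geminate; the first /b/ deletes. → [solibeeta].

iewalala, pogajiebuve, solibeeta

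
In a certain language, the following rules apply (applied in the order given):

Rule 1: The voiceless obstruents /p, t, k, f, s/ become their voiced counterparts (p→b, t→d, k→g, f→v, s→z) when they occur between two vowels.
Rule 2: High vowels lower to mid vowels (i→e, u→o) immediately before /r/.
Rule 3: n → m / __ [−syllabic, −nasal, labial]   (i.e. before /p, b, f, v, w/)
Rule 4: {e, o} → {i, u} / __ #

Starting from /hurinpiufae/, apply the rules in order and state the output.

horimpiuvai

Rule 1 (intervocalic voicing): /f/ is a voiceless obstruent between vowels /u/ and /a/, so it voices to [v]. /hurinpiufae/ → hurinpiuvae.
Rule 2 (pre-rhotic lowering): /u/ is a high vowel immediately before /r/, so it lowers to [o]. /hurinpiuvae/ → horinpiuvae.
Rule 3 (nasal place assimilation): /n/ precedes the labial consonant /p/, so it assimilates in place to [m]. /horinpiuvae/ → horimpiuvae.
Rule 4 (final vowel raising): /e/ is a mid vowel in word-final position, so it raises to [i]. /horimpiuvae/ → horimpiuvai.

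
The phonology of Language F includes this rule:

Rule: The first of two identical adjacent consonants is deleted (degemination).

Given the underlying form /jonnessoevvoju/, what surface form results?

jonesoevoju

/nn/ is a geminate; the first /n/ deletes.
/ss/ is a geminate; the first /s/ deletes.
/vv/ is a geminate; the first /v/ deletes.
The other instances of /j/, /n/, /s/, /v/ do not occur in the required environment and remain unchanged.
Surface form: [jonesoevoju].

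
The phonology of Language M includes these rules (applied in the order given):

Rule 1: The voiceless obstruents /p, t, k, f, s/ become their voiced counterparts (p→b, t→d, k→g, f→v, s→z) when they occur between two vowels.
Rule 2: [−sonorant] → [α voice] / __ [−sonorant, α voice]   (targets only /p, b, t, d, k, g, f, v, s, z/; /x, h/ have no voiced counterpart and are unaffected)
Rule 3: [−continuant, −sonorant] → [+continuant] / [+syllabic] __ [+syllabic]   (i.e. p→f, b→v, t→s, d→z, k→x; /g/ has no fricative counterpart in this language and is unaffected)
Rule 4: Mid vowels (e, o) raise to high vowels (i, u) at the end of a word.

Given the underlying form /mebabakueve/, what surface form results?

Rule 1 (intervocalic voicing): /k/ is a voiceless obstruent between vowels /a/ and /u/, so it voices to [g]. /mebabakueve/ → mebabagueve.
Rule 2 (regressive voicing assimilation): no segment meets the environment; /mebabagueve/ is unchanged.
Rule 3 (intervocalic spirantization): /b/ is a stop between vowels /e/ and /a/, so it spirantizes to the fricative [v]. /b/ is a stop between vowels /a/ and /a/, so it spirantizes to the fricative [v]. /mebabagueve/ → mevavagueve.
Rule 4 (final vowel raising): /e/ is a mid vowel in word-final position, so it raises to [i]. /mevavagueve/ → mevavaguevi.

mevavaguevi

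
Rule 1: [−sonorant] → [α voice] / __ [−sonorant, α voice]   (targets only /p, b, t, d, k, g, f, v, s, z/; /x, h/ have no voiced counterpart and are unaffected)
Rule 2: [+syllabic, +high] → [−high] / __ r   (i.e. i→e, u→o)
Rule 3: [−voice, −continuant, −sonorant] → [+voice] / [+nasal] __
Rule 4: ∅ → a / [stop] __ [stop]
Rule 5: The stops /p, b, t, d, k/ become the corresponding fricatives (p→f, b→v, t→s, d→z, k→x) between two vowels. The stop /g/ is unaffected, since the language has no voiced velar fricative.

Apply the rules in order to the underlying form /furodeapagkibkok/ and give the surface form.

forozeafaxaxifaxok

Rule 1 (regressive voicing assimilation): /g/ precedes the voiceless obstruent /k/, so it devoices to [k] by assimilation. /b/ precedes the voiceless obstruent /k/, so it devoices to [p] by assimilation. /furodeapagkibkok/ → furodeapakkipkok.
Rule 2 (pre-rhotic lowering): /u/ is a high vowel immediately before /r/, so it lowers to [o]. /furodeapakkipkok/ → forodeapakkipkok.
Rule 3 (post-nasal voicing): no segment meets the environment; /forodeapakkipkok/ is unchanged.
Rule 4 (stop-cluster a-epenthesis): /k/ and /k/ form a stop–stop cluster, so [a] is inserted between them. /p/ and /k/ form a stop–stop cluster, so [a] is inserted between them. /forodeapakkipkok/ → forodeapakakipakok.
Rule 5 (intervocalic spirantization): /d/ is a stop between vowels /o/ and /e/, so it spirantizes to the fricative [z]. /p/ is a stop between vowels /a/ and /a/, so it spirantizes to the fricative [f]. /k/ is a stop between vowels /a/ and /a/, so it spirantizes to the fricative [x]. /k/ is a stop between vowels /a/ and /i/, so it spirantizes to the fricative [x]. /p/ is a stop between vowels /i/ and /a/, so it spirantizes to the fricative [f]. /k/ is a stop between vowels /a/ and /o/, so it spirantizes to the fricative [x]. /forodeapakakipakok/ → forozeafaxaxifaxok.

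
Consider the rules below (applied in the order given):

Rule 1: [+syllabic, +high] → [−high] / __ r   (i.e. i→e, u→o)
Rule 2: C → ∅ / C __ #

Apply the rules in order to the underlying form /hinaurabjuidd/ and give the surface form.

hinaorabjuid

Rule 1 (pre-rhotic lowering): /u/ is a high vowel immediately before /r/, so it lowers to [o]. /hinaurabjuidd/ → hinaorabjuidd.
Rule 2 (final cluster simplification): /d/ is the second consonant of a word-final cluster /dd/, so it deletes. /hinaorabjuidd/ → hinaorabjuid.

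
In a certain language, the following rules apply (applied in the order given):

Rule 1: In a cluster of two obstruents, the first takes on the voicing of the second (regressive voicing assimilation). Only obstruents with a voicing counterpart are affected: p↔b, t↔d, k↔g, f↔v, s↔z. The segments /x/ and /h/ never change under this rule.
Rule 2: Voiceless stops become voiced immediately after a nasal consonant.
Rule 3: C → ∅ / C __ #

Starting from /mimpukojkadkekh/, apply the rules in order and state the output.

Rule 1 (regressive voicing assimilation): /d/ precedes the voiceless obstruent /k/, so it devoices to [t] by assimilation. /mimpukojkadkekh/ → mimpukojkatkekh.
Rule 2 (post-nasal voicing): /p/ is a voiceless stop immediately after the nasal /m/, so it voices to [b]. /mimpukojkatkekh/ → mimbukojkatkekh.
Rule 3 (final cluster simplification): /h/ is the second consonant of a word-final cluster /kh/, so it deletes. /mimbukojkatkekh/ → mimbukojkatkek.

mimbukojkatkek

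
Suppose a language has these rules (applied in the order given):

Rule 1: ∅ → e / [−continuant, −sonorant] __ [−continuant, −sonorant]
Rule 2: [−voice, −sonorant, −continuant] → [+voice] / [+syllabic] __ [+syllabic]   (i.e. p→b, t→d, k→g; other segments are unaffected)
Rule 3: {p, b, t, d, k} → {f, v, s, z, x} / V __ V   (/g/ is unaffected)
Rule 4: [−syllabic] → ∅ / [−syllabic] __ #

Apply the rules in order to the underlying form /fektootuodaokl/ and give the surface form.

fegezoozuozaok

Rule 1 (stop-cluster e-epenthesis): /k/ and /t/ form a stop–stop cluster, so [e] is inserted between them. /fektootuodaokl/ → feketootuodaokl.
Rule 2 (intervocalic voicing): /k/ is a voiceless stop between vowels /e/ and /e/, so it voices to [g]. /t/ is a voiceless stop between vowels /e/ and /o/, so it voices to [d]. /t/ is a voiceless stop between vowels /o/ and /u/, so it voices to [d]. /feketootuodaokl/ → fegedooduodaokl.
Rule 3 (intervocalic spirantization): /d/ is a stop between vowels /e/ and /o/, so it spirantizes to the fricative [z]. /d/ is a stop between vowels /o/ and /u/, so it spirantizes to the fricative [z]. /d/ is a stop between vowels /o/ and /a/, so it spirantizes to the fricative [z]. /fegedooduodaokl/ → fegezoozuozaokl.
Rule 4 (final cluster simplification): /l/ is the second consonant of a word-final cluster /kl/, so it deletes. /fegezoozuozaokl/ → fegezoozuozaok.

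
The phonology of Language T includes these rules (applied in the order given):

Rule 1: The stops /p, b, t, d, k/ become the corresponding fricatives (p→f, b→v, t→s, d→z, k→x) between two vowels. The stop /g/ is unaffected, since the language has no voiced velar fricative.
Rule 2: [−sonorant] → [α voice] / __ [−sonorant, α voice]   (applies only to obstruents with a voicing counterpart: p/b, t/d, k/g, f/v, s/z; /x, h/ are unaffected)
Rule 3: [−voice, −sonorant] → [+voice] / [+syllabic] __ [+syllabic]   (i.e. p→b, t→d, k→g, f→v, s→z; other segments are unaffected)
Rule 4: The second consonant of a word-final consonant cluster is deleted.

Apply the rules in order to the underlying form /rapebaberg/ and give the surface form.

Rule 1 (intervocalic spirantization): /p/ is a stop between vowels /a/ and /e/, so it spirantizes to the fricative [f]. /b/ is a stop between vowels /e/ and /a/, so it spirantizes to the fricative [v]. /b/ is a stop between vowels /a/ and /e/, so it spirantizes to the fricative [v]. /rapebaberg/ → rafevaverg.
Rule 2 (regressive voicing assimilation): no segment meets the environment; /rafevaverg/ is unchanged.
Rule 3 (intervocalic voicing): /f/ is a voiceless obstruent between vowels /a/ and /e/, so it voices to [v]. /rafevaverg/ → ravevaverg.
Rule 4 (final cluster simplification): /g/ is the second consonant of a word-final cluster /rg/, so it deletes. /ravevaverg/ → ravevaver.

ravevaver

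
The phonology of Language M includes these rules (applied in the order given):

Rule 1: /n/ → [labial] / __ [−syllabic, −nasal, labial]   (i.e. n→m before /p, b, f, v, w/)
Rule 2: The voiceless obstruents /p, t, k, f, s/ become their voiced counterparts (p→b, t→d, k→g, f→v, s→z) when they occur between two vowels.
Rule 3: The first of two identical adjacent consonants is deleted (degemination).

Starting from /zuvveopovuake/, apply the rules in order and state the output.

zuveobovuage

Rule 1 (nasal place assimilation): no segment meets the environment; /zuvveopovuake/ is unchanged.
Rule 2 (intervocalic voicing): /p/ is a voiceless obstruent between vowels /o/ and /o/, so it voices to [b]. /k/ is a voiceless obstruent between vowels /a/ and /e/, so it voices to [g]. /zuvveopovuake/ → zuvveobovuage.
Rule 3 (degemination): /vv/ is a geminate; the first /v/ deletes. /zuvveobovuage/ → zuveobovuage.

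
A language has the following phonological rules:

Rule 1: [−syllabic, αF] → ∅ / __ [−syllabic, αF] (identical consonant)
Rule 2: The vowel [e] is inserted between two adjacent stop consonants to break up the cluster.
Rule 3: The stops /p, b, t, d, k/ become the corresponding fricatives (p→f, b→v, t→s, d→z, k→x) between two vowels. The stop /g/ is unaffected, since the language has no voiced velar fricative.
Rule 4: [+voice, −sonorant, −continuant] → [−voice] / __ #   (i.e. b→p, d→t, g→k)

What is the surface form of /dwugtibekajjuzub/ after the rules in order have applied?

dwugesivexajuzup

Rule 1 (degemination): /jj/ is a geminate; the first /j/ deletes. /dwugtibekajjuzub/ → dwugtibekajuzub.
Rule 2 (stop-cluster e-epenthesis): /g/ and /t/ form a stop–stop cluster, so [e] is inserted between them. /dwugtibekajuzub/ → dwugetibekajuzub.
Rule 3 (intervocalic spirantization): /t/ is a stop between vowels /e/ and /i/, so it spirantizes to the fricative [s]. /b/ is a stop between vowels /i/ and /e/, so it spirantizes to the fricative [v]. /k/ is a stop between vowels /e/ and /a/, so it spirantizes to the fricative [x]. /dwugetibekajuzub/ → dwugesivexajuzub.
Rule 4 (final devoicing): /b/ is a voiced stop in word-final position, so it devoices to [p]. /dwugesivexajuzub/ → dwugesivexajuzup.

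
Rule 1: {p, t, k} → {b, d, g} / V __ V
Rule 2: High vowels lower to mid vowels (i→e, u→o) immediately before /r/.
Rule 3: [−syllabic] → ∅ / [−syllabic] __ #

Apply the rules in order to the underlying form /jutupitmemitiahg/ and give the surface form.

judubitmemidiah

Rule 1 (intervocalic voicing): /t/ is a voiceless stop between vowels /u/ and /u/, so it voices to [d]. /p/ is a voiceless stop between vowels /u/ and /i/, so it voices to [b]. /t/ is a voiceless stop between vowels /i/ and /i/, so it voices to [d]. /jutupitmemitiahg/ → judubitmemidiahg.
Rule 2 (pre-rhotic lowering): no segment meets the environment; /judubitmemidiahg/ is unchanged.
Rule 3 (final cluster simplification): /g/ is the second consonant of a word-final cluster /hg/, so it deletes. /judubitmemidiahg/ → judubitmemidiah.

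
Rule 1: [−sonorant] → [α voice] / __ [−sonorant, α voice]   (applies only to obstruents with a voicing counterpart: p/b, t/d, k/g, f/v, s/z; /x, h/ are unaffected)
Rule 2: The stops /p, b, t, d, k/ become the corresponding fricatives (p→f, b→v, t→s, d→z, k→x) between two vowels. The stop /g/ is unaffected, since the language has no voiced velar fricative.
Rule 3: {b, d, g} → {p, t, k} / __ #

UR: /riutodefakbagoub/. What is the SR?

riusozefagbagoup

Rule 1 (regressive voicing assimilation): /k/ precedes the voiced obstruent /b/, so it voices to [g] by assimilation. /riutodefakbagoub/ → riutodefagbagoub.
Rule 2 (intervocalic spirantization): /t/ is a stop between vowels /u/ and /o/, so it spirantizes to the fricative [s]. /d/ is a stop between vowels /o/ and /e/, so it spirantizes to the fricative [z]. /riutodefagbagoub/ → riusozefagbagoub.
Rule 3 (final devoicing): /b/ is a voiced stop in word-final position, so it devoices to [p]. /riusozefagbagoub/ → riusozefagbagoup.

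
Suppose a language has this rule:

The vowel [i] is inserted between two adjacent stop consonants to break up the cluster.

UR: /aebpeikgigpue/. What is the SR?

/b/ and /p/ form a stop–stop cluster, so [i] is inserted between them.
/k/ and /g/ form a stop–stop cluster, so [i] is inserted between them.
/g/ and /p/ form a stop–stop cluster, so [i] is inserted between them.
Surface form: [aebipeikigigipue].

aebipeikigigipue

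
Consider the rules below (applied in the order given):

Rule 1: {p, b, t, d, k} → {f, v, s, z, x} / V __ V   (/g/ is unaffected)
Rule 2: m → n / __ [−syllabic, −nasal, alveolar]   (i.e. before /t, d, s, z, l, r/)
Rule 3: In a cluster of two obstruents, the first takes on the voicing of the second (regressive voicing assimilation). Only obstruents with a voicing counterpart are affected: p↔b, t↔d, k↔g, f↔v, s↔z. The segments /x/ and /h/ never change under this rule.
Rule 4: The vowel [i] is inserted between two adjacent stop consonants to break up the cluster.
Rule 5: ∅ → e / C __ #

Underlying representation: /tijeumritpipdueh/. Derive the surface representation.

tijeunritipibiduehe

Rule 1 (intervocalic spirantization): no segment meets the environment; /tijeumritpipdueh/ is unchanged.
Rule 2 (nasal place assimilation): /m/ precedes the alveolar consonant /r/, so it assimilates in place to [n]. /tijeumritpipdueh/ → tijeunritpipdueh.
Rule 3 (regressive voicing assimilation): /p/ precedes the voiced obstruent /d/, so it voices to [b] by assimilation. /tijeunritpipdueh/ → tijeunritpibdueh.
Rule 4 (stop-cluster i-epenthesis): /t/ and /p/ form a stop–stop cluster, so [i] is inserted between them. /b/ and /d/ form a stop–stop cluster, so [i] is inserted between them. /tijeunritpibdueh/ → tijeunritipibidueh.
Rule 5 (final e-epenthesis): the form ends in the consonant /h/, so [e] is inserted word-finally. /tijeunritipibidueh/ → tijeunritipibiduehe.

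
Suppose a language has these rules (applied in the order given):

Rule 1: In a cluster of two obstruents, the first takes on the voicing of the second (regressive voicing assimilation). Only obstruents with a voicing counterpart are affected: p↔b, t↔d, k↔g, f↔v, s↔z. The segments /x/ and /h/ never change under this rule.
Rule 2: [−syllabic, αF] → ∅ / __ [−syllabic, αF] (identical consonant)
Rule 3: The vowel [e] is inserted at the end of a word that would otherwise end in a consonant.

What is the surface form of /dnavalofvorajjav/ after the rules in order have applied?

Rule 1 (regressive voicing assimilation): /f/ precedes the voiced obstruent /v/, so it voices to [v] by assimilation. /dnavalofvorajjav/ → dnavalovvorajjav.
Rule 2 (degemination): /vv/ is a geminate; the first /v/ deletes. /jj/ is a geminate; the first /j/ deletes. /dnavalovvorajjav/ → dnavalovorajav.
Rule 3 (final e-epenthesis): the form ends in the consonant /v/, so [e] is inserted word-finally. /dnavalovorajav/ → dnavalovorajave.

dnavalovorajave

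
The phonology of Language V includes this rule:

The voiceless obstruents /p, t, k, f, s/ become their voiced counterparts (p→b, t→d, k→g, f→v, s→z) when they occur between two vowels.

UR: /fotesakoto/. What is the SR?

/t/ is a voiceless obstruent between vowels /o/ and /e/, so it voices to [d].
/s/ is a voiceless obstruent between vowels /e/ and /a/, so it voices to [z].
/k/ is a voiceless obstruent between vowels /a/ and /o/, so it voices to [g].
/t/ is a voiceless obstruent between vowels /o/ and /o/, so it voices to [d].
The other instance of /f/ does not occur in the required environment and remains unchanged.
Surface form: [fodezagodo].

fodezagodo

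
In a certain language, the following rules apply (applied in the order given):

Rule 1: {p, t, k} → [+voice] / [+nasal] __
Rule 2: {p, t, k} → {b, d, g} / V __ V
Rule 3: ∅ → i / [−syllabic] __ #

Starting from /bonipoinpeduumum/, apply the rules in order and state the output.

Rule 1 (post-nasal voicing): /p/ is a voiceless stop immediately after the nasal /n/, so it voices to [b]. /bonipoinpeduumum/ → bonipoinbeduumum.
Rule 2 (intervocalic voicing): /p/ is a voiceless stop between vowels /i/ and /o/, so it voices to [b]. /bonipoinbeduumum/ → boniboinbeduumum.
Rule 3 (final i-epenthesis): the form ends in the consonant /m/, so [i] is inserted word-finally. /boniboinbeduumum/ → boniboinbeduumumi.

boniboinbeduumumi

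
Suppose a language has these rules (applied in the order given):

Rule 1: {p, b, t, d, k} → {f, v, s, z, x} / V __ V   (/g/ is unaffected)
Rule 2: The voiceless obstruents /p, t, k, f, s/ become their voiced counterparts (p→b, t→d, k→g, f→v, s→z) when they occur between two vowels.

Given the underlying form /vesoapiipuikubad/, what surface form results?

vezoaviivuixuvad

Rule 1 (intervocalic spirantization): /p/ is a stop between vowels /a/ and /i/, so it spirantizes to the fricative [f]. /p/ is a stop between vowels /i/ and /u/, so it spirantizes to the fricative [f]. /k/ is a stop between vowels /i/ and /u/, so it spirantizes to the fricative [x]. /b/ is a stop between vowels /u/ and /a/, so it spirantizes to the fricative [v]. /vesoapiipuikubad/ → vesoafiifuixuvad.
Rule 2 (intervocalic voicing): /s/ is a voiceless obstruent between vowels /e/ and /o/, so it voices to [z]. /f/ is a voiceless obstruent between vowels /a/ and /i/, so it voices to [v]. /f/ is a voiceless obstruent between vowels /i/ and /u/, so it voices to [v]. /vesoafiifuixuvad/ → vezoaviivuixuvad.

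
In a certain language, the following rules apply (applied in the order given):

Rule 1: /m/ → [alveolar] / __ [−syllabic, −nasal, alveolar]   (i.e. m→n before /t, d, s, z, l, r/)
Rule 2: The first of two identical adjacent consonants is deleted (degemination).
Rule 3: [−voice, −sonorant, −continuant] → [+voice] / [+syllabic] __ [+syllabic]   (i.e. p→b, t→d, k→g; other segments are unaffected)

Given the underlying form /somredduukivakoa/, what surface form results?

sonreduugivagoa

Rule 1 (nasal place assimilation): /m/ precedes the alveolar consonant /r/, so it assimilates in place to [n]. /somredduukivakoa/ → sonredduukivakoa.
Rule 2 (degemination): /dd/ is a geminate; the first /d/ deletes. /sonredduukivakoa/ → sonreduukivakoa.
Rule 3 (intervocalic voicing): /k/ is a voiceless stop between vowels /u/ and /i/, so it voices to [g]. /k/ is a voiceless stop between vowels /a/ and /o/, so it voices to [g]. /sonreduukivakoa/ → sonreduugivagoa.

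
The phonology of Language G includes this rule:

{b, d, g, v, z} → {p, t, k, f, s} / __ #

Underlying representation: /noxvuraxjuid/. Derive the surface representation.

/d/ is a voiced obstruent in word-final position, so it devoices to [t].
The other instance of /v/ does not occur in the required environment and remains unchanged.
Surface form: [noxvuraxjuit].

noxvuraxjuit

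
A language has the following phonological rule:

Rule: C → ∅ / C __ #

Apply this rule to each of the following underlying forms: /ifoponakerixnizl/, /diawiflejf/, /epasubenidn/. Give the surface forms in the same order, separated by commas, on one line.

/ifoponakerixnizl/: /l/ is the second consonant of a word-final cluster /zl/, so it deletes. → [ifoponakerixniz].
/diawiflejf/: /f/ is the second consonant of a word-final cluster /jf/, so it deletes. → [diawiflej].
/epasubenidn/: /n/ is the second consonant of a word-final cluster /dn/, so it deletes. → [epasubenid].

ifoponakerixniz, diawiflej, epasubenid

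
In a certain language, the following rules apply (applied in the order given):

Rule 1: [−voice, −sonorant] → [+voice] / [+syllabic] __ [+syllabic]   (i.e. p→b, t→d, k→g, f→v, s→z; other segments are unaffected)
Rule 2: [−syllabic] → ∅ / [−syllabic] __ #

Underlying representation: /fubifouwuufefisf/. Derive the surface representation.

fubivouwuuvevis

Rule 1 (intervocalic voicing): /f/ is a voiceless obstruent between vowels /i/ and /o/, so it voices to [v]. /f/ is a voiceless obstruent between vowels /u/ and /e/, so it voices to [v]. /f/ is a voiceless obstruent between vowels /e/ and /i/, so it voices to [v]. /fubifouwuufefisf/ → fubivouwuuvevisf.
Rule 2 (final cluster simplification): /f/ is the second consonant of a word-final cluster /sf/, so it deletes. /fubivouwuuvevisf/ → fubivouwuuvevis.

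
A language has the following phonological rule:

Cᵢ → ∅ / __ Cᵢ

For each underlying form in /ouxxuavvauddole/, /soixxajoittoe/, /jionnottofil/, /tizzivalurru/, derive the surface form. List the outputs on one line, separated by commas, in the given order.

ouxuavaudole, soixajoitoe, jionotofil, tizivaluru

/ouxxuavvauddole/: /xx/ is a geminate; the first /x/ deletes. /vv/ is a geminate; the first /v/ deletes. /dd/ is a geminate; the first /d/ deletes. → [ouxuavaudole].
/soixxajoittoe/: /xx/ is a geminate; the first /x/ deletes. /tt/ is a geminate; the first /t/ deletes. → [soixajoitoe].
/jionnottofil/: /nn/ is a geminate; the first /n/ deletes. /tt/ is a geminate; the first /t/ deletes. → [jionotofil].
/tizzivalurru/: /zz/ is a geminate; the first /z/ deletes. /rr/ is a geminate; the first /r/ deletes. → [tizivaluru].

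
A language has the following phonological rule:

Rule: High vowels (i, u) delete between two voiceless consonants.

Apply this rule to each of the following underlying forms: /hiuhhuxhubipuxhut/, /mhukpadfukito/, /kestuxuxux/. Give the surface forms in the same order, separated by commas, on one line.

hiuhhxhubipxht, mhkpadfkto, kestxxx

/hiuhhuxhubipuxhut/: /u/ is a high vowel flanked by voiceless consonants /h/ and /x/, so it deletes. /u/ is a high vowel flanked by voiceless consonants /p/ and /x/, so it deletes. /u/ is a high vowel flanked by voiceless consonants /h/ and /t/, so it deletes. → [hiuhhxhubipxht].
/mhukpadfukito/: /u/ is a high vowel flanked by voiceless consonants /h/ and /k/, so it deletes. /u/ is a high vowel flanked by voiceless consonants /f/ and /k/, so it deletes. /i/ is a high vowel flanked by voiceless consonants /k/ and /t/, so it deletes. → [mhkpadfkto].
/kestuxuxux/: /u/ is a high vowel flanked by voiceless consonants /t/ and /x/, so it deletes. /u/ is a high vowel flanked by voiceless consonants /x/ and /x/, so it deletes. /u/ is a high vowel flanked by voiceless consonants /x/ and /x/, so it deletes. → [kestxxx].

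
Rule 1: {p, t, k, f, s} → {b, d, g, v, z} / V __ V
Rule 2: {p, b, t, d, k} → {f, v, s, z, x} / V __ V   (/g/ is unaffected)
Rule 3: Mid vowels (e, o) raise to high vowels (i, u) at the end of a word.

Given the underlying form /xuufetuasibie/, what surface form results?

Rule 1 (intervocalic voicing): /f/ is a voiceless obstruent between vowels /u/ and /e/, so it voices to [v]. /t/ is a voiceless obstruent between vowels /e/ and /u/, so it voices to [d]. /s/ is a voiceless obstruent between vowels /a/ and /i/, so it voices to [z]. /xuufetuasibie/ → xuuveduazibie.
Rule 2 (intervocalic spirantization): /d/ is a stop between vowels /e/ and /u/, so it spirantizes to the fricative [z]. /b/ is a stop between vowels /i/ and /i/, so it spirantizes to the fricative [v]. /xuuveduazibie/ → xuuvezuazivie.
Rule 3 (final vowel raising): /e/ is a mid vowel in word-final position, so it raises to [i]. /xuuvezuazivie/ → xuuvezuazivii.

xuuvezuazivii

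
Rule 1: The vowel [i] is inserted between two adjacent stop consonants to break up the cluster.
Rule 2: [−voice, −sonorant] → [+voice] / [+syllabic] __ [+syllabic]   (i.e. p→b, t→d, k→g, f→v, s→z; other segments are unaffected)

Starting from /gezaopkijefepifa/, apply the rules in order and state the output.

gezaobigijevebiva

Rule 1 (stop-cluster i-epenthesis): /p/ and /k/ form a stop–stop cluster, so [i] is inserted between them. /gezaopkijefepifa/ → gezaopikijefepifa.
Rule 2 (intervocalic voicing): /p/ is a voiceless obstruent between vowels /o/ and /i/, so it voices to [b]. /k/ is a voiceless obstruent between vowels /i/ and /i/, so it voices to [g]. /f/ is a voiceless obstruent between vowels /e/ and /e/, so it voices to [v]. /p/ is a voiceless obstruent between vowels /e/ and /i/, so it voices to [b]. /f/ is a voiceless obstruent between vowels /i/ and /a/, so it voices to [v]. /gezaopikijefepifa/ → gezaobigijevebiva.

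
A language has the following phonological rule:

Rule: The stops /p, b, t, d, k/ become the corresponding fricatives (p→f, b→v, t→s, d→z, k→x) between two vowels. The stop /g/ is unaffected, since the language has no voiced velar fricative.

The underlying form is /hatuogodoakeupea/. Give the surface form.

/t/ is a stop between vowels /a/ and /u/, so it spirantizes to the fricative [s].
/d/ is a stop between vowels /o/ and /o/, so it spirantizes to the fricative [z].
/k/ is a stop between vowels /a/ and /e/, so it spirantizes to the fricative [x].
/p/ is a stop between vowels /u/ and /e/, so it spirantizes to the fricative [f].
Surface form: [hasuogozoaxeufea].

hasuogozoaxeufea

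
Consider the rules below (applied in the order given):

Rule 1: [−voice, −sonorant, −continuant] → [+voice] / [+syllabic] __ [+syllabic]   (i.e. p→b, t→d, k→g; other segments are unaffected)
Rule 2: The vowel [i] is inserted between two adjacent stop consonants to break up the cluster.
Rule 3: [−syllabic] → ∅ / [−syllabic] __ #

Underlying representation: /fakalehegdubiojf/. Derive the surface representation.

Rule 1 (intervocalic voicing): /k/ is a voiceless stop between vowels /a/ and /a/, so it voices to [g]. /fakalehegdubiojf/ → fagalehegdubiojf.
Rule 2 (stop-cluster i-epenthesis): /g/ and /d/ form a stop–stop cluster, so [i] is inserted between them. /fagalehegdubiojf/ → fagalehegidubiojf.
Rule 3 (final cluster simplification): /f/ is the second consonant of a word-final cluster /jf/, so it deletes. /fagalehegidubiojf/ → fagalehegidubioj.

fagalehegidubioj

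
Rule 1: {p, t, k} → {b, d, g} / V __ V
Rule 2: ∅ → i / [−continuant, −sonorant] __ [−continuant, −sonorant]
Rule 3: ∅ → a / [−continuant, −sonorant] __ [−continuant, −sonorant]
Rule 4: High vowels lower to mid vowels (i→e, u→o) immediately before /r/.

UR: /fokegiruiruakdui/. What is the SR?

Rule 1 (intervocalic voicing): /k/ is a voiceless stop between vowels /o/ and /e/, so it voices to [g]. /fokegiruiruakdui/ → fogegiruiruakdui.
Rule 2 (stop-cluster i-epenthesis): /k/ and /d/ form a stop–stop cluster, so [i] is inserted between them. /fogegiruiruakdui/ → fogegiruiruakidui.
Rule 3 (stop-cluster a-epenthesis): no segment meets the environment; /fogegiruiruakidui/ is unchanged.
Rule 4 (pre-rhotic lowering): /i/ is a high vowel immediately before /r/, so it lowers to [e]. /i/ is a high vowel immediately before /r/, so it lowers to [e]. /fogegiruiruakidui/ → fogegerueruakidui.

fogegerueruakidui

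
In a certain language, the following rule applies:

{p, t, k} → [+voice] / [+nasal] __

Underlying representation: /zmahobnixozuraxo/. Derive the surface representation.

zmahobnixozuraxo

No segment of /zmahobnixozuraxo/ meets the structural description of the rule, so the form surfaces unchanged.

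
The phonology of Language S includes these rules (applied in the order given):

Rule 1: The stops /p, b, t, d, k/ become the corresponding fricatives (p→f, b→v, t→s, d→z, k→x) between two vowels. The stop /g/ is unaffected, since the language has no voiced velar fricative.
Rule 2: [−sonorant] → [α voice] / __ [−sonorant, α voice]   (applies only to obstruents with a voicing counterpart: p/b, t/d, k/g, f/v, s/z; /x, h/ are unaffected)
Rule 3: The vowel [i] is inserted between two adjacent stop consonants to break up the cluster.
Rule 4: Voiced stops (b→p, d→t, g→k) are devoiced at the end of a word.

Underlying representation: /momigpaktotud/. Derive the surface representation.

momikipakitosut

Rule 1 (intervocalic spirantization): /t/ is a stop between vowels /o/ and /u/, so it spirantizes to the fricative [s]. /momigpaktotud/ → momigpaktosud.
Rule 2 (regressive voicing assimilation): /g/ precedes the voiceless obstruent /p/, so it devoices to [k] by assimilation. /momigpaktosud/ → momikpaktosud.
Rule 3 (stop-cluster i-epenthesis): /k/ and /p/ form a stop–stop cluster, so [i] is inserted between them. /k/ and /t/ form a stop–stop cluster, so [i] is inserted between them. /momikpaktosud/ → momikipakitosud.
Rule 4 (final devoicing): /d/ is a voiced stop in word-final position, so it devoices to [t]. /momikipakitosud/ → momikipakitosut.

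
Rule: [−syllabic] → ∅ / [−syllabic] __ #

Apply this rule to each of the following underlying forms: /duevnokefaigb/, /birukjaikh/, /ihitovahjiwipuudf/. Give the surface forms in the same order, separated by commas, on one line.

duevnokefaig, birukjaik, ihitovahjiwipuud

/duevnokefaigb/: /b/ is the second consonant of a word-final cluster /gb/, so it deletes. → [duevnokefaig].
/birukjaikh/: /h/ is the second consonant of a word-final cluster /kh/, so it deletes. → [birukjaik].
/ihitovahjiwipuudf/: /f/ is the second consonant of a word-final cluster /df/, so it deletes. → [ihitovahjiwipuud].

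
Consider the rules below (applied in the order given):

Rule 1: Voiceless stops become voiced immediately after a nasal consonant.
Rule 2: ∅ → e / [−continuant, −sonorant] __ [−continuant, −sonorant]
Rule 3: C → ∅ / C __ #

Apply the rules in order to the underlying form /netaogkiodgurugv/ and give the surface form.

Rule 1 (post-nasal voicing): no segment meets the environment; /netaogkiodgurugv/ is unchanged.
Rule 2 (stop-cluster e-epenthesis): /g/ and /k/ form a stop–stop cluster, so [e] is inserted between them. /d/ and /g/ form a stop–stop cluster, so [e] is inserted between them. /netaogkiodgurugv/ → netaogekiodegurugv.
Rule 3 (final cluster simplification): /v/ is the second consonant of a word-final cluster /gv/, so it deletes. /netaogekiodegurugv/ → netaogekiodegurug.

netaogekiodegurug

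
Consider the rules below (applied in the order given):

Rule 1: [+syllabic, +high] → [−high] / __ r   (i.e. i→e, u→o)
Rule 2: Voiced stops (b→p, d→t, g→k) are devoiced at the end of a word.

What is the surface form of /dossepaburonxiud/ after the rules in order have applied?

dossepaboronxiut

Rule 1 (pre-rhotic lowering): /u/ is a high vowel immediately before /r/, so it lowers to [o]. /dossepaburonxiud/ → dossepaboronxiud.
Rule 2 (final devoicing): /d/ is a voiced stop in word-final position, so it devoices to [t]. /dossepaboronxiud/ → dossepaboronxiut.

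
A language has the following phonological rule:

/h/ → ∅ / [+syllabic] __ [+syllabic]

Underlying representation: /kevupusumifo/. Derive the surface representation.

kevupusumifo

No segment of /kevupusumifo/ meets the structural description of the rule, so the form surfaces unchanged.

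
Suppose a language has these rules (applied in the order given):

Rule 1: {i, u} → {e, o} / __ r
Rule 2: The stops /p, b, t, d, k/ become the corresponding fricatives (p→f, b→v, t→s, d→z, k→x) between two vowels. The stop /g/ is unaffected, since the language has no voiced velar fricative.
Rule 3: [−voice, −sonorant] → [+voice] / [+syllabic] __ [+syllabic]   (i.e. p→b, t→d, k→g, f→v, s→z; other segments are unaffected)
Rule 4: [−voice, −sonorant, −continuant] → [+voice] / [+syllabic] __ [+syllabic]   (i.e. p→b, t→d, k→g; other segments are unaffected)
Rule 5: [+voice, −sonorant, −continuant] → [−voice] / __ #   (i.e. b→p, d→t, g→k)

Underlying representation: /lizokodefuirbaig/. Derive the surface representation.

lizoxozevuerbaik

Rule 1 (pre-rhotic lowering): /i/ is a high vowel immediately before /r/, so it lowers to [e]. /lizokodefuirbaig/ → lizokodefuerbaig.
Rule 2 (intervocalic spirantization): /k/ is a stop between vowels /o/ and /o/, so it spirantizes to the fricative [x]. /d/ is a stop between vowels /o/ and /e/, so it spirantizes to the fricative [z]. /lizokodefuerbaig/ → lizoxozefuerbaig.
Rule 3 (intervocalic voicing): /f/ is a voiceless obstruent between vowels /e/ and /u/, so it voices to [v]. /lizoxozefuerbaig/ → lizoxozevuerbaig.
Rule 4 (intervocalic voicing): no segment meets the environment; /lizoxozevuerbaig/ is unchanged.
Rule 5 (final devoicing): /g/ is a voiced stop in word-final position, so it devoices to [k]. /lizoxozevuerbaig/ → lizoxozevuerbaik.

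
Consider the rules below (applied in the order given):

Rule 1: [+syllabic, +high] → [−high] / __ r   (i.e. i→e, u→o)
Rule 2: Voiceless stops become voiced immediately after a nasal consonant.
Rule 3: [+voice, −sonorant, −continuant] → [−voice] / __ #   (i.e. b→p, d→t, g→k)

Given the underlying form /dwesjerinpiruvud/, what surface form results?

dwesjerinberuvut

Rule 1 (pre-rhotic lowering): /i/ is a high vowel immediately before /r/, so it lowers to [e]. /dwesjerinpiruvud/ → dwesjerinperuvud.
Rule 2 (post-nasal voicing): /p/ is a voiceless stop immediately after the nasal /n/, so it voices to [b]. /dwesjerinperuvud/ → dwesjerinberuvud.
Rule 3 (final devoicing): /d/ is a voiced stop in word-final position, so it devoices to [t]. /dwesjerinberuvud/ → dwesjerinberuvut.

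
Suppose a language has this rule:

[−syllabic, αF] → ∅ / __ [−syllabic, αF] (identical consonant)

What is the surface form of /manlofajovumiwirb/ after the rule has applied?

manlofajovumiwirb

No segment of /manlofajovumiwirb/ meets the structural description of the rule, so the form surfaces unchanged.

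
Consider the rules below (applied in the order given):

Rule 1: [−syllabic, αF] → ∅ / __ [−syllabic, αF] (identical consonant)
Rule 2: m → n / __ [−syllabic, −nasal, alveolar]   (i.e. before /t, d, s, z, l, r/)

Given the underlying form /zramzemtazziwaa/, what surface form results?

Rule 1 (degemination): /zz/ is a geminate; the first /z/ deletes. /zramzemtazziwaa/ → zramzemtaziwaa.
Rule 2 (nasal place assimilation): /m/ precedes the alveolar consonant /z/, so it assimilates in place to [n]. /m/ precedes the alveolar consonant /t/, so it assimilates in place to [n]. /zramzemtaziwaa/ → zranzentaziwaa.

zranzentaziwaa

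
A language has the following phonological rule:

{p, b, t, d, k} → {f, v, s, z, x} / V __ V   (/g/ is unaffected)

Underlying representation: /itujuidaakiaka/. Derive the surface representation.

/t/ is a stop between vowels /i/ and /u/, so it spirantizes to the fricative [s].
/d/ is a stop between vowels /i/ and /a/, so it spirantizes to the fricative [z].
/k/ is a stop between vowels /a/ and /i/, so it spirantizes to the fricative [x].
/k/ is a stop between vowels /a/ and /a/, so it spirantizes to the fricative [x].
Surface form: [isujuizaaxiaxa].

isujuizaaxiaxa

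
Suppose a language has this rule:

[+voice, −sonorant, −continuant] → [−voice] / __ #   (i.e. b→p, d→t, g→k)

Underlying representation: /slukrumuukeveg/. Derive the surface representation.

/g/ is a voiced stop in word-final position, so it devoices to [k].
Surface form: [slukrumuukevek].

slukrumuukevek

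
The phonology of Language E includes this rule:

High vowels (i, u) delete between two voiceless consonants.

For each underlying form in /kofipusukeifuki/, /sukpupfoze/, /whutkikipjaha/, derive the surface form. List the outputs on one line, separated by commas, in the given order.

kofpskeifki, skppfoze, whtkkpjaha

/kofipusukeifuki/: /i/ is a high vowel flanked by voiceless consonants /f/ and /p/, so it deletes. /u/ is a high vowel flanked by voiceless consonants /p/ and /s/, so it deletes. /u/ is a high vowel flanked by voiceless consonants /s/ and /k/, so it deletes. /u/ is a high vowel flanked by voiceless consonants /f/ and /k/, so it deletes. → [kofpskeifki].
/sukpupfoze/: /u/ is a high vowel flanked by voiceless consonants /s/ and /k/, so it deletes. /u/ is a high vowel flanked by voiceless consonants /p/ and /p/, so it deletes. → [skppfoze].
/whutkikipjaha/: /u/ is a high vowel flanked by voiceless consonants /h/ and /t/, so it deletes. /i/ is a high vowel flanked by voiceless consonants /k/ and /k/, so it deletes. /i/ is a high vowel flanked by voiceless consonants /k/ and /p/, so it deletes. → [whtkkpjaha].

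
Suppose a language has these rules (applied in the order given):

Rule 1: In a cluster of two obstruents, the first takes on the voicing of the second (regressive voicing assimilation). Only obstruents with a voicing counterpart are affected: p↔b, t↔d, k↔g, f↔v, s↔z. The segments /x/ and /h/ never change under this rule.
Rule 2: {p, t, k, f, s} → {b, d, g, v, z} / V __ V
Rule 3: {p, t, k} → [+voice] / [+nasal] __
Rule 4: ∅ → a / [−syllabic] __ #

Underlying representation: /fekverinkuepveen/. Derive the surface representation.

fegveringuebveena

Rule 1 (regressive voicing assimilation): /k/ precedes the voiced obstruent /v/, so it voices to [g] by assimilation. /p/ precedes the voiced obstruent /v/, so it voices to [b] by assimilation. /fekverinkuepveen/ → fegverinkuebveen.
Rule 2 (intervocalic voicing): no segment meets the environment; /fegverinkuebveen/ is unchanged.
Rule 3 (post-nasal voicing): /k/ is a voiceless stop immediately after the nasal /n/, so it voices to [g]. /fegverinkuebveen/ → fegveringuebveen.
Rule 4 (final a-epenthesis): the form ends in the consonant /n/, so [a] is inserted word-finally. /fegveringuebveen/ → fegveringuebveena.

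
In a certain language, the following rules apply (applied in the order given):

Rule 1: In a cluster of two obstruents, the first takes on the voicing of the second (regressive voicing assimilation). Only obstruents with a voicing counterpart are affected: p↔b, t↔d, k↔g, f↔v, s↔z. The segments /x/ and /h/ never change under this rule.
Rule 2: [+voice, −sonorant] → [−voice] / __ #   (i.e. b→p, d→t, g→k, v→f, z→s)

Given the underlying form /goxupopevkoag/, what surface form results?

Rule 1 (regressive voicing assimilation): /v/ precedes the voiceless obstruent /k/, so it devoices to [f] by assimilation. /goxupopevkoag/ → goxupopefkoag.
Rule 2 (final devoicing): /g/ is a voiced obstruent in word-final position, so it devoices to [k]. /goxupopefkoag/ → goxupopefkoak.

goxupopefkoak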